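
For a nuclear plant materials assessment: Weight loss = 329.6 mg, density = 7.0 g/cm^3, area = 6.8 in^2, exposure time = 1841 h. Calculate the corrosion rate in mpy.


Apply the mpy weight-loss relation: CR = 534 * W / (D * A * T)
Numerator: 534 * 329.6 = 176006.4
Denominator: 7.0 * 6.8 * 1841 = 87631.6
CR = 176006.4 / 87631.6 = 2.0085 mpy

2.0085 mpy


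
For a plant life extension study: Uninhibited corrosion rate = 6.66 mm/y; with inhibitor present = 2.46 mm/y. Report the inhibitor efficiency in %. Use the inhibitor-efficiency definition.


Apply the inhibitor-efficiency definition: IE = (CR_blank − CR_inh)/CR_blank × 100
IE = (6.66 − 2.46) / 6.66 × 100
IE = 4.2 / 6.66 × 100 = 63.1 %

63.1 %


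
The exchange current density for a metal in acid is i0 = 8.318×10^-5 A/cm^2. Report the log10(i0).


i0 = 8.318×10^-5 A/cm^2
log10(i0) = -4.08

-4.08


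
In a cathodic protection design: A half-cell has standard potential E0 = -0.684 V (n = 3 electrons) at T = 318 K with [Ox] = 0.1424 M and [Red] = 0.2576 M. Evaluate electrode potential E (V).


Apply the Nernst equation: E = E0 + (RT/nF)*ln([Ox]/[Red])
Step 1: RT/nF = 8.314*318/(3*96485) = 0.0091339 V
Step 2: [Ox]/[Red] = 0.1424/0.2576 = 0.552795
Step 3: ln(0.552795) = -0.592768
Step 4: correction = 0.0091339 * -0.592768 = -0.0054 V
E = -0.684 + -0.0054 = -0.6894 V

-0.6894 V


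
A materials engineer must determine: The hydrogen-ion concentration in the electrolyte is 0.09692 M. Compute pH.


pH = −log10[H+]
pH = −log10(0.09692) = 1.01

1.01


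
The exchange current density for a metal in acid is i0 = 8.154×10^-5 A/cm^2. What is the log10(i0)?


i0 = 8.154×10^-5 A/cm^2
log10(i0) = -4.089

-4.089


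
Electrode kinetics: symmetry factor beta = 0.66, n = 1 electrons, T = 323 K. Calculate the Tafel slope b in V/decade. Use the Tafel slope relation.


Apply the Tafel slope relation: b = 2.303*R*T/(beta*n*F)
Numerator: 2.303 * 8.314 * 323 = 6184.53
Denominator: 0.66 * 1 * 96485 = 63680.1
b = 6184.53 / 63680.1 = 0.0971 V/decade

0.0971 V/decade


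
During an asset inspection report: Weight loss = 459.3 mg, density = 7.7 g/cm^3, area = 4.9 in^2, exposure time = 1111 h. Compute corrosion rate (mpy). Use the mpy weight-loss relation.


Apply the mpy weight-loss relation: CR = 534 * W / (D * A * T)
Numerator: 534 * 459.3 = 245266.2
Denominator: 7.7 * 4.9 * 1111 = 41918.03
CR = 245266.2 / 41918.03 = 5.851 mpy

5.851 mpy


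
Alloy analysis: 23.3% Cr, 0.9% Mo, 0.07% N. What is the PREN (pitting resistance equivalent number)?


Apply the PREN formula: PREN = Cr + 3.3*Mo + 16*N
PREN = 23.3 + 3.3*0.9 + 16*0.07
PREN = 23.3 + 2.97 + 1.12 = 27.39

27.39


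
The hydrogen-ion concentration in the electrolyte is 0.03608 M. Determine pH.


pH = −log10[H+]
pH = −log10(0.03608) = 1.44

1.44


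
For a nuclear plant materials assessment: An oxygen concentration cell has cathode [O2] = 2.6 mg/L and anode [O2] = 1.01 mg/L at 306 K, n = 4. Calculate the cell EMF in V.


Apply the Nernst concentration-cell relation: E = (RT/nF)*ln(C_cathode/C_anode)
RT/nF = 8.314*306/(4*96485) = 0.00659192 V
ln(2.6/1.01) = 0.94556
E = 0.00659192 * 0.94556 = 0.00623 V

0.00623 V


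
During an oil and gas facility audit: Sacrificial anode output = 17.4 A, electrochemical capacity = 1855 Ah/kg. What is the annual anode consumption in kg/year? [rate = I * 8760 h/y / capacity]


Annual consumption = current * hours per year / capacity
Rate = 17.4 * 8760 / 1855 = 82.2 kg/year

82.2 kg/year


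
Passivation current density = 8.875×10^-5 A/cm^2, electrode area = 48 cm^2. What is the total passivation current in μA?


I = i_pass * A, then convert A → μA (×10^6)
I = 8.875×10^-5 * 48 * 10^6 = 4260.0 μA

4260.0 μA


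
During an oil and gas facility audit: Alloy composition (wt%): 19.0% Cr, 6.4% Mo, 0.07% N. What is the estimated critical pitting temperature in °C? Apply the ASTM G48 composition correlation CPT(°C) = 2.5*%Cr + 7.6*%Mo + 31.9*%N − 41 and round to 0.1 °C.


Apply the ASTM G48 empirical CPT estimate: CPT(°C) = 2.5*%Cr + 7.6*%Mo + 31.9*%N − 41
2.5*19.0 = 47.5; 7.6*6.4 = 48.64; 31.9*0.07 = 2.233
CPT = 47.5 + 48.64 + 2.233 − 41 = 57.373 °C
Rounded to 0.1 °C: CPT ≈ 57.4 °C

57.4 °C


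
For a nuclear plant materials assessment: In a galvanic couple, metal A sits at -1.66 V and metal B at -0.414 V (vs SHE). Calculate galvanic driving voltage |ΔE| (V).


Driving voltage is the absolute potential difference.
|ΔE| = |-1.66 − (-0.414)| = 1.246 V

1.246 V


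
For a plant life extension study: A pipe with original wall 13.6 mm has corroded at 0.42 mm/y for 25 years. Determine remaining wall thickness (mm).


Remaining wall = original − CR × time
t = 13.6 − 0.42*25 = 13.6 − 10.5 = 3.1 mm

3.1 mm


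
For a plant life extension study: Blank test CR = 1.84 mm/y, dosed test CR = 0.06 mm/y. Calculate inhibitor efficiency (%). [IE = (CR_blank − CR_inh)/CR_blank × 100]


Apply the inhibitor-efficiency definition: IE = (CR_blank − CR_inh)/CR_blank × 100
IE = (1.84 − 0.06) / 1.84 × 100
IE = 1.78 / 1.84 × 100 = 96.7 %

96.7 %


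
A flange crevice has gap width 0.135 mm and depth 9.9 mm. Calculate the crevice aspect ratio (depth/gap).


Aspect ratio = depth / gap
Ratio = 9.9 / 0.135 = 73.3

73.3


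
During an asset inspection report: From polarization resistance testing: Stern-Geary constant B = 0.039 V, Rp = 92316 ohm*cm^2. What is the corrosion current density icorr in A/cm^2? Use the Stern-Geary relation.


Apply the Stern-Geary relation: icorr = B / Rp
icorr = 0.039 / 92316 = 4.225×10^-7 A/cm^2

4.225×10^-7 A/cm^2


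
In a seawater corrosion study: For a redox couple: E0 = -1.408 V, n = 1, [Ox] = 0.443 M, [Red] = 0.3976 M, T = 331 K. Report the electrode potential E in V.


Apply the Nernst equation: E = E0 + (RT/nF)*ln([Ox]/[Red])
Step 1: RT/nF = 8.314*331/(1*96485) = 0.02852188 V
Step 2: [Ox]/[Red] = 0.443/0.3976 = 1.114185
Step 3: ln(1.114185) = 0.108123
Step 4: correction = 0.02852188 * 0.108123 = 0.0031 V
E = -1.408 + 0.0031 = -1.4049 V

-1.4049 V


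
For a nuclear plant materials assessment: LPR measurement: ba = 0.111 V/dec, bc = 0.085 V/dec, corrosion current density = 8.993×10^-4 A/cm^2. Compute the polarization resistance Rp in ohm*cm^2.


Apply the Stern-Geary equation: Rp = ba*bc / (2.303*icorr*(ba+bc))
ba*bc = 0.111*0.085 = 0.009435
ba+bc = 0.196; 2.303*icorr*(ba+bc) = 2.303*8.993×10^-4*0.196 = 4.0593323×10^-4
Rp = 0.009435 / 4.0593323×10^-4 = 23.24 ohm*cm^2

23.24 ohm*cm^2


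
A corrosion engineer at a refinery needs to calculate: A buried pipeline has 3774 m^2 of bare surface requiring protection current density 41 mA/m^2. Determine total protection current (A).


I = area * current density, then convert mA → A (÷1000)
I = 3774 * 41 / 1000 = 154.73 A

154.73 A


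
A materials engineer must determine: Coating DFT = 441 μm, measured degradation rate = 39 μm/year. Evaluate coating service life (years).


Service life = thickness / degradation rate
Life = 441 / 39 = 11.3 years

11.3 years


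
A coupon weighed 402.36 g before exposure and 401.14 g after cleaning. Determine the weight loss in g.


Weight loss = initial − final
WL = 402.36 − 401.14 = 1.22 g

1.22 g


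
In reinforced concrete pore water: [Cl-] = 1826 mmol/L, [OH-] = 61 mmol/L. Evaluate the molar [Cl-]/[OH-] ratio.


Threshold parameter = [Cl-] / [OH-] (molar basis; both in mmol/L, so units cancel)
Ratio = 1826 / 61 = 29.93

29.93


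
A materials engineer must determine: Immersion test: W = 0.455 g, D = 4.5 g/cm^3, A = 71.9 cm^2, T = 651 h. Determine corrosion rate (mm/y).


Apply the mm/y weight-loss relation: CR = 87600 * W / (D * A * T)
Numerator: 87600 * 0.455 = 39858.0
Denominator: 4.5 * 71.9 * 651 = 210631.05
CR = 39858.0 / 210631.05 = 0.189231 mm/y

0.189231 mm/y


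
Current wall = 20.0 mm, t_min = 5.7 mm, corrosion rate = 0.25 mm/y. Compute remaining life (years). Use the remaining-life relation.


Apply the remaining-life relation: RL = (t_current − t_min) / CR
RL = (20.0 − 5.7) / 0.25 = 14.3 / 0.25 = 57.2 years

57.2 years


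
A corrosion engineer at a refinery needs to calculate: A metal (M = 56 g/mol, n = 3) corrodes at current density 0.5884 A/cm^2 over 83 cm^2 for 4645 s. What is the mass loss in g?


Apply Faraday's law: m = i*A*t*M / (n*F)
Total charge passed Q = i*A*t = 0.5884*83*4645 = 226848.794 C
m = Q*M/(n*F) = 226848.794*56/(3*96485) = 43.8878 g

43.8878 g


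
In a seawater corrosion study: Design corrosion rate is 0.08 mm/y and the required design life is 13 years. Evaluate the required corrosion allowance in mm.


Corrosion allowance = CR × design life
CA = 0.08 * 13 = 1.04 mm

1.04 mm


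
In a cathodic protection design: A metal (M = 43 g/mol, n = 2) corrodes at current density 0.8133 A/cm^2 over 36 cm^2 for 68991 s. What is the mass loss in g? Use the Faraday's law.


Apply Faraday's law: m = i*A*t*M / (n*F)
Total charge passed Q = i*A*t = 0.8133*36*68991 = 2019973.6908 C
m = Q*M/(n*F) = 2019973.6908*43/(2*96485) = 450.116 g

450.116 g


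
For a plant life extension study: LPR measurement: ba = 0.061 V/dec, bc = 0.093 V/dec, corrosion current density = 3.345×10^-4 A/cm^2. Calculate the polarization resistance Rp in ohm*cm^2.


Apply the Stern-Geary equation: Rp = ba*bc / (2.303*icorr*(ba+bc))
ba*bc = 0.061*0.093 = 0.005673
ba+bc = 0.154; 2.303*icorr*(ba+bc) = 2.303*3.345×10^-4*0.154 = 1.1863444×10^-4
Rp = 0.005673 / 1.1863444×10^-4 = 47.82 ohm*cm^2

47.82 ohm*cm^2


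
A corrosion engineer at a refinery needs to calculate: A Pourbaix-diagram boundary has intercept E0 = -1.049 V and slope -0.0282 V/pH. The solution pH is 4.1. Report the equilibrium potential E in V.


Apply the Pourbaix line equation: E = E0 + slope*pH
E = -1.049 + (-0.0282)*4.1 = -1.049 + (-0.11562) = -1.16462 V
Rounded to 3 decimal places: E = -1.165 V

-1.165 V


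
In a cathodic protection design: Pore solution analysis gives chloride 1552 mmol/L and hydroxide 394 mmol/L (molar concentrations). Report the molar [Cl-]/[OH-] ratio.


Threshold parameter = [Cl-] / [OH-] (molar basis; both in mmol/L, so units cancel)
Ratio = 1552 / 394 = 3.94

3.94


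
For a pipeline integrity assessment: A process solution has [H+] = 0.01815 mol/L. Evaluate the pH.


pH = −log10[H+]
pH = −log10(0.01815) = 1.74

1.74


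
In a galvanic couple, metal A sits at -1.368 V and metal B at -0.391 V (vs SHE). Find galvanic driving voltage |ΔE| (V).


Driving voltage is the absolute potential difference.
|ΔE| = |-1.368 − (-0.391)| = 0.977 V

0.977 V


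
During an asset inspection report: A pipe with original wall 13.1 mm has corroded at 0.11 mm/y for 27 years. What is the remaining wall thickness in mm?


Remaining wall = original − CR × time
t = 13.1 − 0.11*27 = 13.1 − 2.97 = 10.13 mm

10.13 mm


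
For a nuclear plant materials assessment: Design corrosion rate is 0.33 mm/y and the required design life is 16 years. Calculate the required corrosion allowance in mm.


Corrosion allowance = CR × design life
CA = 0.33 * 16 = 5.28 mm

5.28 mm


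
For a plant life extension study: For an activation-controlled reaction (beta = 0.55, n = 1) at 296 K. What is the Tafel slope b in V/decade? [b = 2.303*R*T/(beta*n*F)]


Apply the Tafel slope relation: b = 2.303*R*T/(beta*n*F)
Numerator: 2.303 * 8.314 * 296 = 5667.55
Denominator: 0.55 * 1 * 96485 = 53066.75
b = 5667.55 / 53066.75 = 0.107 V/decade

0.107 V/decade


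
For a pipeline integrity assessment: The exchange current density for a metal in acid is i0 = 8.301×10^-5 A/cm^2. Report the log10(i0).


i0 = 8.301×10^-5 A/cm^2
log10(i0) = -4.081

-4.081


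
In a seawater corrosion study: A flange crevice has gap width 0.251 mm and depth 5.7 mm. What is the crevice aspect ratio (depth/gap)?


Aspect ratio = depth / gap
Ratio = 5.7 / 0.251 = 22.7

22.7


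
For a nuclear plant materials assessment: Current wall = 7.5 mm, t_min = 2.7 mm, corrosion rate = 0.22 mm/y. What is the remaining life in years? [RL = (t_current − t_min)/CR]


Apply the remaining-life relation: RL = (t_current − t_min) / CR
RL = (7.5 − 2.7) / 0.22 = 4.8 / 0.22 = 21.8 years

21.8 years


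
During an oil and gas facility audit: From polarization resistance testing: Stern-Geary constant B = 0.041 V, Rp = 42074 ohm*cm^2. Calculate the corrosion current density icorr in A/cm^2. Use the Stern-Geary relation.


Apply the Stern-Geary relation: icorr = B / Rp
icorr = 0.041 / 42074 = 9.745×10^-7 A/cm^2

9.745×10^-7 A/cm^2


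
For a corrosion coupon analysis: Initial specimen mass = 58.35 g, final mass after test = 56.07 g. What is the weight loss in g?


Weight loss = initial − final
WL = 58.35 − 56.07 = 2.28 g

2.28 g


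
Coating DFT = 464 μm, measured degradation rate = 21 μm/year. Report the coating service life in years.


Service life = thickness / degradation rate
Life = 464 / 21 = 22.1 years

22.1 years


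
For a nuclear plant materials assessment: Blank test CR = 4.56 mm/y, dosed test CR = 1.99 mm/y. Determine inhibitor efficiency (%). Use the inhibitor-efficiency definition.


Apply the inhibitor-efficiency definition: IE = (CR_blank − CR_inh)/CR_blank × 100
IE = (4.56 − 1.99) / 4.56 × 100
IE = 2.57 / 4.56 × 100 = 56.4 %

56.4 %


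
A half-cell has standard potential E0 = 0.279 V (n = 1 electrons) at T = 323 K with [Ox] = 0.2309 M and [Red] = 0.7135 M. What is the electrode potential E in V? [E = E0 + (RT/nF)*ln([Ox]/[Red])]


Apply the Nernst equation: E = E0 + (RT/nF)*ln([Ox]/[Red])
Step 1: RT/nF = 8.314*323/(1*96485) = 0.02783253 V
Step 2: [Ox]/[Red] = 0.2309/0.7135 = 0.323616
Step 3: ln(0.323616) = -1.128198
Step 4: correction = 0.02783253 * -1.128198 = -0.031 V
E = 0.279 + -0.031 = 0.248 V

0.248 V


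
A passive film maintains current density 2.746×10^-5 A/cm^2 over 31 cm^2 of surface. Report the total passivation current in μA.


I = i_pass * A, then convert A → μA (×10^6)
I = 2.746×10^-5 * 31 * 10^6 = 851.26 μA

851.26 μA


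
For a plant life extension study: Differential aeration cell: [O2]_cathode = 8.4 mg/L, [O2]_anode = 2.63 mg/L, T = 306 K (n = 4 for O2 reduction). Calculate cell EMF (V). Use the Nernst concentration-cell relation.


Apply the Nernst concentration-cell relation: E = (RT/nF)*ln(C_cathode/C_anode)
RT/nF = 8.314*306/(4*96485) = 0.00659192 V
ln(8.4/2.63) = 1.16125
E = 0.00659192 * 1.16125 = 0.00765 V

0.00765 V


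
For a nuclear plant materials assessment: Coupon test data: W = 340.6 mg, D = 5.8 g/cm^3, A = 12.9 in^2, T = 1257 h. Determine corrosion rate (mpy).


Apply the mpy weight-loss relation: CR = 534 * W / (D * A * T)
Numerator: 534 * 340.6 = 181880.4
Denominator: 5.8 * 12.9 * 1257 = 94048.74
CR = 181880.4 / 94048.74 = 1.9339 mpy

1.9339 mpy


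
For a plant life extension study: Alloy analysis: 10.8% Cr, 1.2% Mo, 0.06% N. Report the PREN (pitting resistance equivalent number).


Apply the PREN formula: PREN = Cr + 3.3*Mo + 16*N
PREN = 10.8 + 3.3*1.2 + 16*0.06
PREN = 10.8 + 3.96 + 0.96 = 15.72

15.72


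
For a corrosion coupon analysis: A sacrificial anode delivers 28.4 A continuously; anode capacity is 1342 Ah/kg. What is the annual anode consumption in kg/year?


Annual consumption = current * hours per year / capacity
Rate = 28.4 * 8760 / 1342 = 185.4 kg/year

185.4 kg/year


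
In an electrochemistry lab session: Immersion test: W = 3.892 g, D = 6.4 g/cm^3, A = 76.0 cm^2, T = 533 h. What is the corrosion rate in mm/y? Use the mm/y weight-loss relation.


Apply the mm/y weight-loss relation: CR = 87600 * W / (D * A * T)
Numerator: 87600 * 3.892 = 340939.2
Denominator: 6.4 * 76.0 * 533 = 259251.2
CR = 340939.2 / 259251.2 = 1.3151 mm/y

1.3151 mm/y


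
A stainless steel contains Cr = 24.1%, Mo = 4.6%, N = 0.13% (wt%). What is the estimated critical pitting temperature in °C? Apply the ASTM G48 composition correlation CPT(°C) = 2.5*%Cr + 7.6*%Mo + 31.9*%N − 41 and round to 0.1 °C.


Apply the ASTM G48 empirical CPT estimate: CPT(°C) = 2.5*%Cr + 7.6*%Mo + 31.9*%N − 41
2.5*24.1 = 60.25; 7.6*4.6 = 34.96; 31.9*0.13 = 4.147
CPT = 60.25 + 34.96 + 4.147 − 41 = 58.357 °C
Rounded to 0.1 °C: CPT ≈ 58.4 °C

58.4 °C


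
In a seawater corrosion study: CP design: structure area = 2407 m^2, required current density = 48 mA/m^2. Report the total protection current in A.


I = area * current density, then convert mA → A (÷1000)
I = 2407 * 48 / 1000 = 115.54 A

115.54 A


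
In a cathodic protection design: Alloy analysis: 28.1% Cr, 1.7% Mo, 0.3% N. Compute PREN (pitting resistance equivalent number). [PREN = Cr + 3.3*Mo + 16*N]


Apply the PREN formula: PREN = Cr + 3.3*Mo + 16*N
PREN = 28.1 + 3.3*1.7 + 16*0.3
PREN = 28.1 + 5.61 + 4.8 = 38.51

38.51


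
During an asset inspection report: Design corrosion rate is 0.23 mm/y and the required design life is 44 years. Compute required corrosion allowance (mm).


Corrosion allowance = CR × design life
CA = 0.23 * 44 = 10.12 mm

10.12 mm


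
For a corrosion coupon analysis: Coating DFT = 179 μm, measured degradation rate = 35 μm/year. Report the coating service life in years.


Service life = thickness / degradation rate
Life = 179 / 35 = 5.1 years

5.1 years


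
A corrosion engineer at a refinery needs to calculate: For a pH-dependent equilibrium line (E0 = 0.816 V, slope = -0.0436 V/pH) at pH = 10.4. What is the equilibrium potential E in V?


Apply the Pourbaix line equation: E = E0 + slope*pH
E = 0.816 + (-0.0436)*10.4 = 0.816 + (-0.45344) = 0.36256 V
Rounded to 3 decimal places: E = 0.363 V

0.363 V


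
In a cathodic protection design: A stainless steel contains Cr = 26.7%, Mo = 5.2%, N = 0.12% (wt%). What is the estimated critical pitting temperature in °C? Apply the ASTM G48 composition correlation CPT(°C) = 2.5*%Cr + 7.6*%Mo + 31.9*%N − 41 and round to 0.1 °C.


Apply the ASTM G48 empirical CPT estimate: CPT(°C) = 2.5*%Cr + 7.6*%Mo + 31.9*%N − 41
2.5*26.7 = 66.75; 7.6*5.2 = 39.52; 31.9*0.12 = 3.828
CPT = 66.75 + 39.52 + 3.828 − 41 = 69.098 °C
Rounded to 0.1 °C: CPT ≈ 69.1 °C

69.1 °C


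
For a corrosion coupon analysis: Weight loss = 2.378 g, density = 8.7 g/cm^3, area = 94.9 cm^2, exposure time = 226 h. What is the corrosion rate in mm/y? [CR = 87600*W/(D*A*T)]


Apply the mm/y weight-loss relation: CR = 87600 * W / (D * A * T)
Numerator: 87600 * 2.378 = 208312.8
Denominator: 8.7 * 94.9 * 226 = 186592.38
CR = 208312.8 / 186592.38 = 1.116406 mm/y

1.116406 mm/y


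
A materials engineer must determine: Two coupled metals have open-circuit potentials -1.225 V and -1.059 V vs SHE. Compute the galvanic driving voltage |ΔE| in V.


Driving voltage is the absolute potential difference.
|ΔE| = |-1.225 − (-1.059)| = 0.166 V

0.166 V


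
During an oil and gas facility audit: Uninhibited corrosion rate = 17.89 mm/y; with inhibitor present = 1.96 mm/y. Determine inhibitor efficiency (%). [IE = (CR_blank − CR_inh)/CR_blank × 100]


Apply the inhibitor-efficiency definition: IE = (CR_blank − CR_inh)/CR_blank × 100
IE = (17.89 − 1.96) / 17.89 × 100
IE = 15.93 / 17.89 × 100 = 89.0 %

89.0 %


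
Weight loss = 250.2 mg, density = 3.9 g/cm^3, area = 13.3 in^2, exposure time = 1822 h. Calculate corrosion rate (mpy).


Apply the mpy weight-loss relation: CR = 534 * W / (D * A * T)
Numerator: 534 * 250.2 = 133606.8
Denominator: 3.9 * 13.3 * 1822 = 94507.14
CR = 133606.8 / 94507.14 = 1.4137 mpy

1.4137 mpy


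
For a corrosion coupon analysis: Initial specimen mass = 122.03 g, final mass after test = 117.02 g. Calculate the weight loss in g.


Weight loss = initial − final
WL = 122.03 − 117.02 = 5.01 g

5.01 g


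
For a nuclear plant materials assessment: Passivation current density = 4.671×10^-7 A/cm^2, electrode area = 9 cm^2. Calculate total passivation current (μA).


I = i_pass * A, then convert A → μA (×10^6)
I = 4.671×10^-7 * 9 * 10^6 = 4.2 μA

4.2 μA


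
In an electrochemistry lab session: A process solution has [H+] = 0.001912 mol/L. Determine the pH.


pH = −log10[H+]
pH = −log10(0.001912) = 2.72

2.72


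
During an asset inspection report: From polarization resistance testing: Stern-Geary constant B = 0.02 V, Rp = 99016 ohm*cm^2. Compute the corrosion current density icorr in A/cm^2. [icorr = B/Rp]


Apply the Stern-Geary relation: icorr = B / Rp
icorr = 0.02 / 99016 = 2.02×10^-7 A/cm^2

2.02×10^-7 A/cm^2


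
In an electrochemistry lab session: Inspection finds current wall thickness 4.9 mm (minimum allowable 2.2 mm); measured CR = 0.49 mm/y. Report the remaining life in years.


Apply the remaining-life relation: RL = (t_current − t_min) / CR
RL = (4.9 − 2.2) / 0.49 = 2.7 / 0.49 = 5.5 years

5.5 years


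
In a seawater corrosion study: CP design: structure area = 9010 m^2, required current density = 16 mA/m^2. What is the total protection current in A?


I = area * current density, then convert mA → A (÷1000)
I = 9010 * 16 / 1000 = 144.16 A

144.16 A


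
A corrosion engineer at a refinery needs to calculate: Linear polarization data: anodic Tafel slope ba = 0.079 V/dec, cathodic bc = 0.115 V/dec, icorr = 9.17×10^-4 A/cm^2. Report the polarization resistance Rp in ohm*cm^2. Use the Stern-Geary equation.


Apply the Stern-Geary equation: Rp = ba*bc / (2.303*icorr*(ba+bc))
ba*bc = 0.079*0.115 = 0.009085
ba+bc = 0.194; 2.303*icorr*(ba+bc) = 2.303*9.17×10^-4*0.194 = 4.0969909×10^-4
Rp = 0.009085 / 4.0969909×10^-4 = 22.2 ohm*cm^2

22.2 ohm*cm^2


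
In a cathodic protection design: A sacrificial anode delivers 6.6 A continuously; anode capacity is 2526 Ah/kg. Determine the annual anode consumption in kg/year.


Annual consumption = current * hours per year / capacity
Rate = 6.6 * 8760 / 2526 = 22.9 kg/year

22.9 kg/year


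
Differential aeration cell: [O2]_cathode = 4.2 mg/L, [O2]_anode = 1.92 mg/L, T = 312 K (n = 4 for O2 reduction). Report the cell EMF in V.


Apply the Nernst concentration-cell relation: E = (RT/nF)*ln(C_cathode/C_anode)
RT/nF = 8.314*312/(4*96485) = 0.00672117 V
ln(4.2/1.92) = 0.78276
E = 0.00672117 * 0.78276 = 0.00526 V

0.00526 V


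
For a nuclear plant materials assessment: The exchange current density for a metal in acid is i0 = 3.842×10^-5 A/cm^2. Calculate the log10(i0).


i0 = 3.842×10^-5 A/cm^2
log10(i0) = -4.415

-4.415


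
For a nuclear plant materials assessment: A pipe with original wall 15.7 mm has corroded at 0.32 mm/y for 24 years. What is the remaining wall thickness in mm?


Remaining wall = original − CR × time
t = 15.7 − 0.32*24 = 15.7 − 7.68 = 8.02 mm

8.02 mm


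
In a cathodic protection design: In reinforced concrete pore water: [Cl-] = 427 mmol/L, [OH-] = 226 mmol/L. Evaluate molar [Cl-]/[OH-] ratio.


Threshold parameter = [Cl-] / [OH-] (molar basis; both in mmol/L, so units cancel)
Ratio = 427 / 226 = 1.89

1.89


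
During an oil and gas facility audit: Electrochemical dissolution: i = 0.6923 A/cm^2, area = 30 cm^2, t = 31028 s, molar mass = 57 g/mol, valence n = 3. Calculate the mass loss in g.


Apply Faraday's law: m = i*A*t*M / (n*F)
Total charge passed Q = i*A*t = 0.6923*30*31028 = 644420.532 C
m = Q*M/(n*F) = 644420.532*57/(3*96485) = 126.90045 g

126.90045 g


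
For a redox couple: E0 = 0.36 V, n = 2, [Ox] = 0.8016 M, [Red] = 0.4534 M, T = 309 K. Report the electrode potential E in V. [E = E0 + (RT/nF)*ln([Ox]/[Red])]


Apply the Nernst equation: E = E0 + (RT/nF)*ln([Ox]/[Red])
Step 1: RT/nF = 8.314*309/(2*96485) = 0.01331308 V
Step 2: [Ox]/[Red] = 0.8016/0.4534 = 1.767975
Step 3: ln(1.767975) = 0.569835
Step 4: correction = 0.01331308 * 0.569835 = 0.0076 V
E = 0.36 + 0.0076 = 0.3676 V

0.3676 V


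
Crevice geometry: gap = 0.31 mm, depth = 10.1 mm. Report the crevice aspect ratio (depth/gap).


Aspect ratio = depth / gap
Ratio = 10.1 / 0.31 = 32.6

32.6


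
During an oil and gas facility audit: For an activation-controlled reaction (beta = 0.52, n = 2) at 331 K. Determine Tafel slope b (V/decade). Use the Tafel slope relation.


Apply the Tafel slope relation: b = 2.303*R*T/(beta*n*F)
Numerator: 2.303 * 8.314 * 331 = 6337.7
Denominator: 0.52 * 2 * 96485 = 100344.4
b = 6337.7 / 100344.4 = 0.063 V/decade

0.063 V/decade


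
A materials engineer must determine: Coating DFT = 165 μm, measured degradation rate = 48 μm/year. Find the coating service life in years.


Service life = thickness / degradation rate
Life = 165 / 48 = 3.4 years

3.4 years


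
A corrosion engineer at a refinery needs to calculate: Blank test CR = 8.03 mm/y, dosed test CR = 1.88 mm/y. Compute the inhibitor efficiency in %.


Apply the inhibitor-efficiency definition: IE = (CR_blank − CR_inh)/CR_blank × 100
IE = (8.03 − 1.88) / 8.03 × 100
IE = 6.15 / 8.03 × 100 = 76.6 %

76.6 %


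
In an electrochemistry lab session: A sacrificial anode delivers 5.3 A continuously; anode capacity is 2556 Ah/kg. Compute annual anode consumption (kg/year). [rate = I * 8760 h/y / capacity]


Annual consumption = current * hours per year / capacity
Rate = 5.3 * 8760 / 2556 = 18.2 kg/year

18.2 kg/year


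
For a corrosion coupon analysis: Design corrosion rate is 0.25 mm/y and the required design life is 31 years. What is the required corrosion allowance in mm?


Corrosion allowance = CR × design life
CA = 0.25 * 31 = 7.75 mm

7.75 mm


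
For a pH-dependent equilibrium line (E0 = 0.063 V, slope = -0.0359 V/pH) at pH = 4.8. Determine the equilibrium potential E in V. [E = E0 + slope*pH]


Apply the Pourbaix line equation: E = E0 + slope*pH
E = 0.063 + (-0.0359)*4.8 = 0.063 + (-0.17232) = -0.10932 V
Rounded to 4 decimal places: E = -0.1093 V

-0.1093 V


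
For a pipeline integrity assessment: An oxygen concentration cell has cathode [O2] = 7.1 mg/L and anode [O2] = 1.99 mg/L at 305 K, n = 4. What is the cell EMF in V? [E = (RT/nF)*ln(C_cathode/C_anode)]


Apply the Nernst concentration-cell relation: E = (RT/nF)*ln(C_cathode/C_anode)
RT/nF = 8.314*305/(4*96485) = 0.00657037 V
ln(7.1/1.99) = 1.27196
E = 0.00657037 * 1.27196 = 0.00836 V

0.00836 V


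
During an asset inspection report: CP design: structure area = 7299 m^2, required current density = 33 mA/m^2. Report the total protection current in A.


I = area * current density, then convert mA → A (÷1000)
I = 7299 * 33 / 1000 = 240.87 A

240.87 A


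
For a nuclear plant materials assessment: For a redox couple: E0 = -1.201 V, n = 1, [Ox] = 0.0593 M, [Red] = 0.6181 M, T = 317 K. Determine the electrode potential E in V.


Apply the Nernst equation: E = E0 + (RT/nF)*ln([Ox]/[Red])
Step 1: RT/nF = 8.314*317/(1*96485) = 0.02731552 V
Step 2: [Ox]/[Red] = 0.0593/0.6181 = 0.095939
Step 3: ln(0.095939) = -2.344043
Step 4: correction = 0.02731552 * -2.344043 = -0.064 V
E = -1.201 + -0.064 = -1.265 V

-1.265 V


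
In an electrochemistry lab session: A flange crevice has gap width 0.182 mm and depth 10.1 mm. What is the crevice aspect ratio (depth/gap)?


Aspect ratio = depth / gap
Ratio = 10.1 / 0.182 = 55.5

55.5


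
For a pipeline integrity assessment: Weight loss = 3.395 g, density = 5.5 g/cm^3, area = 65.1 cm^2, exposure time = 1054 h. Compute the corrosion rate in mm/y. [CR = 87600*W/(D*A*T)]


Apply the mm/y weight-loss relation: CR = 87600 * W / (D * A * T)
Numerator: 87600 * 3.395 = 297402.0
Denominator: 5.5 * 65.1 * 1054 = 377384.7
CR = 297402.0 / 377384.7 = 0.7881 mm/y

0.7881 mm/y


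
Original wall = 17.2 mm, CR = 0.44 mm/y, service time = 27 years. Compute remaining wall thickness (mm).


Remaining wall = original − CR × time
t = 17.2 − 0.44*27 = 17.2 − 11.88 = 5.32 mm

5.32 mm


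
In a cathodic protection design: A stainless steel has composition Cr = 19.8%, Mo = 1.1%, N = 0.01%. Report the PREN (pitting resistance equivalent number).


Apply the PREN formula: PREN = Cr + 3.3*Mo + 16*N
PREN = 19.8 + 3.3*1.1 + 16*0.01
PREN = 19.8 + 3.63 + 0.16 = 23.59

23.59


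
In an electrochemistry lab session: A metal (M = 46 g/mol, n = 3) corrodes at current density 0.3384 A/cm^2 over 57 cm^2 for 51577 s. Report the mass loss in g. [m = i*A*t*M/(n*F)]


Apply Faraday's law: m = i*A*t*M / (n*F)
Total charge passed Q = i*A*t = 0.3384*57*51577 = 994858.4376 C
m = Q*M/(n*F) = 994858.4376*46/(3*96485) = 158.10225 g

158.10225 g


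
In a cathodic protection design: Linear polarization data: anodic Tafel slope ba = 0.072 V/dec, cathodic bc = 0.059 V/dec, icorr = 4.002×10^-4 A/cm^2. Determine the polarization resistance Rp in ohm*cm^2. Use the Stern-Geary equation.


Apply the Stern-Geary equation: Rp = ba*bc / (2.303*icorr*(ba+bc))
ba*bc = 0.072*0.059 = 0.004248
ba+bc = 0.131; 2.303*icorr*(ba+bc) = 2.303*4.002×10^-4*0.131 = 1.2073754×10^-4
Rp = 0.004248 / 1.2073754×10^-4 = 35.2 ohm*cm^2

35.2 ohm*cm^2


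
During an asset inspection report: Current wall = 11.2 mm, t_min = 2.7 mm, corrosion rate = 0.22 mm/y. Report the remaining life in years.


Apply the remaining-life relation: RL = (t_current − t_min) / CR
RL = (11.2 − 2.7) / 0.22 = 8.5 / 0.22 = 38.6 years

38.6 years


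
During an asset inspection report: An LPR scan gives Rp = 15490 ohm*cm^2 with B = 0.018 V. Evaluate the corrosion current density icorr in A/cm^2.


Apply the Stern-Geary relation: icorr = B / Rp
icorr = 0.018 / 15490 = 1.162×10^-6 A/cm^2

1.162×10^-6 A/cm^2


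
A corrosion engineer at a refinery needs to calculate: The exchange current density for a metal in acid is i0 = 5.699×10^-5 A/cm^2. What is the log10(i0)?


i0 = 5.699×10^-5 A/cm^2
log10(i0) = -4.244

-4.244


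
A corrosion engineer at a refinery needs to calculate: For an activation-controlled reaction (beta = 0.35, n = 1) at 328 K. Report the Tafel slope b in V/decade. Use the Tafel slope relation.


Apply the Tafel slope relation: b = 2.303*R*T/(beta*n*F)
Numerator: 2.303 * 8.314 * 328 = 6280.26
Denominator: 0.35 * 1 * 96485 = 33769.75
b = 6280.26 / 33769.75 = 0.186 V/decade

0.186 V/decade


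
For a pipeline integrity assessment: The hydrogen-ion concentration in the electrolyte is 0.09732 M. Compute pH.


pH = −log10[H+]
pH = −log10(0.09732) = 1.01

1.01


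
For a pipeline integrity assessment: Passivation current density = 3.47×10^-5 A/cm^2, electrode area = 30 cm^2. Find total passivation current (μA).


I = i_pass * A, then convert A → μA (×10^6)
I = 3.47×10^-5 * 30 * 10^6 = 1041.0 μA

1041.0 μA


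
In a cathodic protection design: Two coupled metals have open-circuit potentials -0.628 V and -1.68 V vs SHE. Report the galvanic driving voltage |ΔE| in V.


Driving voltage is the absolute potential difference.
|ΔE| = |-0.628 − (-1.68)| = 1.052 V

1.052 V


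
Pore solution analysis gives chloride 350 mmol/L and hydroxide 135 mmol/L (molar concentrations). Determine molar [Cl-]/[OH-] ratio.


Threshold parameter = [Cl-] / [OH-] (molar basis; both in mmol/L, so units cancel)
Ratio = 350 / 135 = 2.59

2.59


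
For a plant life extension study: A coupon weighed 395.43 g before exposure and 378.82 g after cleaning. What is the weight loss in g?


Weight loss = initial − final
WL = 395.43 − 378.82 = 16.61 g

16.61 g


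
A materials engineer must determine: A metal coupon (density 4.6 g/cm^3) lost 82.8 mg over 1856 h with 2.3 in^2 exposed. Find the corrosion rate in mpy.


Apply the mpy weight-loss relation: CR = 534 * W / (D * A * T)
Numerator: 534 * 82.8 = 44215.2
Denominator: 4.6 * 2.3 * 1856 = 19636.48
CR = 44215.2 / 19636.48 = 2.252 mpy

2.252 mpy


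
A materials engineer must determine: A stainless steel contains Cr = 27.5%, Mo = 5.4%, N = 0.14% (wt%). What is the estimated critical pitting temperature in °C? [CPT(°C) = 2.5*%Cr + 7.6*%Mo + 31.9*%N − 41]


Apply the ASTM G48 empirical CPT estimate: CPT(°C) = 2.5*%Cr + 7.6*%Mo + 31.9*%N − 41
2.5*27.5 = 68.75; 7.6*5.4 = 41.04; 31.9*0.14 = 4.466
CPT = 68.75 + 41.04 + 4.466 − 41 = 73.256 °C
Rounded to 0.1 °C: CPT ≈ 73.3 °C

73.3 °C


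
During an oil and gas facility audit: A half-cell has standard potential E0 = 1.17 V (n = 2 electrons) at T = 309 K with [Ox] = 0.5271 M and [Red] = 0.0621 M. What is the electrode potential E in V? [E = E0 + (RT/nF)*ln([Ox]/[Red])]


Apply the Nernst equation: E = E0 + (RT/nF)*ln([Ox]/[Red])
Step 1: RT/nF = 8.314*309/(2*96485) = 0.01331308 V
Step 2: [Ox]/[Red] = 0.5271/0.0621 = 8.487923
Step 3: ln(8.487923) = 2.138644
Step 4: correction = 0.01331308 * 2.138644 = 0.0285 V
E = 1.17 + 0.0285 = 1.1985 V

1.1985 V


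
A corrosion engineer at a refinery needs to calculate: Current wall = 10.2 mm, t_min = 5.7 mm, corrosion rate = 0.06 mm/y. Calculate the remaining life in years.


Apply the remaining-life relation: RL = (t_current − t_min) / CR
RL = (10.2 − 5.7) / 0.06 = 4.5 / 0.06 = 75.0 years

75.0 years


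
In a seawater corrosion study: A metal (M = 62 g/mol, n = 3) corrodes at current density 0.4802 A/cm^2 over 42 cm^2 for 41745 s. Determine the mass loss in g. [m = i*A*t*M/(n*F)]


Apply Faraday's law: m = i*A*t*M / (n*F)
Total charge passed Q = i*A*t = 0.4802*42*41745 = 841929.858 C
m = Q*M/(n*F) = 841929.858*62/(3*96485) = 180.338 g

180.338 g


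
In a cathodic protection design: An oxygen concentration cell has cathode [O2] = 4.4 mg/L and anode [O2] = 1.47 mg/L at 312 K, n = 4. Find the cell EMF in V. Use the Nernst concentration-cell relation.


Apply the Nernst concentration-cell relation: E = (RT/nF)*ln(C_cathode/C_anode)
RT/nF = 8.314*312/(4*96485) = 0.00672117 V
ln(4.4/1.47) = 1.09634
E = 0.00672117 * 1.09634 = 0.00737 V

0.00737 V


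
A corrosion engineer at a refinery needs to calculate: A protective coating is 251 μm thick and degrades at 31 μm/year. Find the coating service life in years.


Service life = thickness / degradation rate
Life = 251 / 31 = 8.1 years

8.1 years


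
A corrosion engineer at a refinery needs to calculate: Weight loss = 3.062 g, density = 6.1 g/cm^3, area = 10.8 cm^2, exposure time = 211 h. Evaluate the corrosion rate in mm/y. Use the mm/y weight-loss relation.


Apply the mm/y weight-loss relation: CR = 87600 * W / (D * A * T)
Numerator: 87600 * 3.062 = 268231.2
Denominator: 6.1 * 10.8 * 211 = 13900.68
CR = 268231.2 / 13900.68 = 19.296265 mm/y

19.296265 mm/y


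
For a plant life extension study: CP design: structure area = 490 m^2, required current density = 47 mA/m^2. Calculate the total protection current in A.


I = area * current density, then convert mA → A (÷1000)
I = 490 * 47 / 1000 = 23.03 A

23.03 A


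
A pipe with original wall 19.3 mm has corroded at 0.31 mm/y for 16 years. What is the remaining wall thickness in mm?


Remaining wall = original − CR × time
t = 19.3 − 0.31*16 = 19.3 − 4.96 = 14.34 mm

14.34 mm


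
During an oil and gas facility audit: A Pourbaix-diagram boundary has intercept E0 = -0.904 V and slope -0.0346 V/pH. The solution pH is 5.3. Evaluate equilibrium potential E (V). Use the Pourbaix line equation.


Apply the Pourbaix line equation: E = E0 + slope*pH
E = -0.904 + (-0.0346)*5.3 = -0.904 + (-0.18338) = -1.08738 V
Rounded to 3 decimal places: E = -1.087 V

-1.087 V


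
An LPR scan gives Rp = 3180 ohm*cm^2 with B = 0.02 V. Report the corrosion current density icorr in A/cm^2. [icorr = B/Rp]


Apply the Stern-Geary relation: icorr = B / Rp
icorr = 0.02 / 3180 = 6.289×10^-6 A/cm^2

6.289×10^-6 A/cm^2


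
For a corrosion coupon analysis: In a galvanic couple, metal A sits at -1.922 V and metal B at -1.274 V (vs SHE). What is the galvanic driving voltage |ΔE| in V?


Driving voltage is the absolute potential difference.
|ΔE| = |-1.922 − (-1.274)| = 0.648 V

0.648 V


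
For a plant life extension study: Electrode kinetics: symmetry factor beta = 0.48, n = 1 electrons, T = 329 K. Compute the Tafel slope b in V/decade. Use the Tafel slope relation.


Apply the Tafel slope relation: b = 2.303*R*T/(beta*n*F)
Numerator: 2.303 * 8.314 * 329 = 6299.41
Denominator: 0.48 * 1 * 96485 = 46312.8
b = 6299.41 / 46312.8 = 0.136 V/decade

0.136 V/decade


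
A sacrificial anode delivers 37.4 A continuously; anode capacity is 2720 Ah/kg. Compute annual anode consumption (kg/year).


Annual consumption = current * hours per year / capacity
Rate = 37.4 * 8760 / 2720 = 120.5 kg/year

120.5 kg/year


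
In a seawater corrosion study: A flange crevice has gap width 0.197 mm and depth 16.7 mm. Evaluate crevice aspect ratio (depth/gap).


Aspect ratio = depth / gap
Ratio = 16.7 / 0.197 = 84.8

84.8


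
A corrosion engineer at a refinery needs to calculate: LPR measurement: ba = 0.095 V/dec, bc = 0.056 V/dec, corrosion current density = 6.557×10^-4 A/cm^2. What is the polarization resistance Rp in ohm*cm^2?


Apply the Stern-Geary equation: Rp = ba*bc / (2.303*icorr*(ba+bc))
ba*bc = 0.095*0.056 = 0.00532
ba+bc = 0.151; 2.303*icorr*(ba+bc) = 2.303*6.557×10^-4*0.151 = 2.2802164×10^-4
Rp = 0.00532 / 2.2802164×10^-4 = 23.33 ohm*cm^2

23.33 ohm*cm^2


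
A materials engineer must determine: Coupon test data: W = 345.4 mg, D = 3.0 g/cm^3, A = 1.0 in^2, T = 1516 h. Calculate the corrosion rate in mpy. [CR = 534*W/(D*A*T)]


Apply the mpy weight-loss relation: CR = 534 * W / (D * A * T)
Numerator: 534 * 345.4 = 184443.6
Denominator: 3.0 * 1.0 * 1516 = 4548.0
CR = 184443.6 / 4548.0 = 40.555 mpy

40.555 mpy


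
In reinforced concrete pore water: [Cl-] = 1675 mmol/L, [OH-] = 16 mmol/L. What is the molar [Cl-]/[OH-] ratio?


Threshold parameter = [Cl-] / [OH-] (molar basis; both in mmol/L, so units cancel)
Ratio = 1675 / 16 = 104.69

104.69


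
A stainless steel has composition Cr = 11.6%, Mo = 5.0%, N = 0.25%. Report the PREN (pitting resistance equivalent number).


Apply the PREN formula: PREN = Cr + 3.3*Mo + 16*N
PREN = 11.6 + 3.3*5.0 + 16*0.25
PREN = 11.6 + 16.5 + 4.0 = 32.1

32.1


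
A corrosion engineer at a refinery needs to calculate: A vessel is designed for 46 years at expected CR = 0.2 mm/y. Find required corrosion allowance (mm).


Corrosion allowance = CR × design life
CA = 0.2 * 46 = 9.2 mm

9.2 mm


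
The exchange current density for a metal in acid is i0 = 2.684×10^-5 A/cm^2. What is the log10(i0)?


i0 = 2.684×10^-5 A/cm^2
log10(i0) = -4.571

-4.571


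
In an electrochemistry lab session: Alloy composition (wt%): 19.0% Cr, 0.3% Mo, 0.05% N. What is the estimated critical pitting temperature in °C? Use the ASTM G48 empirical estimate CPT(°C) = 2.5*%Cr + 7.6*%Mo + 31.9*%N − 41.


Apply the ASTM G48 empirical CPT estimate: CPT(°C) = 2.5*%Cr + 7.6*%Mo + 31.9*%N − 41
2.5*19.0 = 47.5; 7.6*0.3 = 2.28; 31.9*0.05 = 1.595
CPT = 47.5 + 2.28 + 1.595 − 41 = 10.375 °C
Rounded to 0.1 °C: CPT ≈ 10.4 °C

10.4 °C


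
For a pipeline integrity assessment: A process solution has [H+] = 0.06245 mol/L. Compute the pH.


pH = −log10[H+]
pH = −log10(0.06245) = 1.2

1.2


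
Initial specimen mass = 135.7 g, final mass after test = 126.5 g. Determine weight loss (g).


Weight loss = initial − final
WL = 135.7 − 126.5 = 9.2 g

9.2 g


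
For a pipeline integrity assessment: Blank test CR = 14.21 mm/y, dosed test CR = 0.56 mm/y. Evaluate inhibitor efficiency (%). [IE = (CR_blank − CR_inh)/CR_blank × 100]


Apply the inhibitor-efficiency definition: IE = (CR_blank − CR_inh)/CR_blank × 100
IE = (14.21 − 0.56) / 14.21 × 100
IE = 13.65 / 14.21 × 100 = 96.1 %

96.1 %


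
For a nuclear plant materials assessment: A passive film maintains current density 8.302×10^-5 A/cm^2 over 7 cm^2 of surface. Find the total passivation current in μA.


I = i_pass * A, then convert A → μA (×10^6)
I = 8.302×10^-5 * 7 * 10^6 = 581.14 μA

581.14 μA


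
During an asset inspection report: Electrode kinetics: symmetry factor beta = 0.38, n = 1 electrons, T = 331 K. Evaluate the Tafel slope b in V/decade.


Apply the Tafel slope relation: b = 2.303*R*T/(beta*n*F)
Numerator: 2.303 * 8.314 * 331 = 6337.7
Denominator: 0.38 * 1 * 96485 = 36664.3
b = 6337.7 / 36664.3 = 0.173 V/decade

0.173 V/decade
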